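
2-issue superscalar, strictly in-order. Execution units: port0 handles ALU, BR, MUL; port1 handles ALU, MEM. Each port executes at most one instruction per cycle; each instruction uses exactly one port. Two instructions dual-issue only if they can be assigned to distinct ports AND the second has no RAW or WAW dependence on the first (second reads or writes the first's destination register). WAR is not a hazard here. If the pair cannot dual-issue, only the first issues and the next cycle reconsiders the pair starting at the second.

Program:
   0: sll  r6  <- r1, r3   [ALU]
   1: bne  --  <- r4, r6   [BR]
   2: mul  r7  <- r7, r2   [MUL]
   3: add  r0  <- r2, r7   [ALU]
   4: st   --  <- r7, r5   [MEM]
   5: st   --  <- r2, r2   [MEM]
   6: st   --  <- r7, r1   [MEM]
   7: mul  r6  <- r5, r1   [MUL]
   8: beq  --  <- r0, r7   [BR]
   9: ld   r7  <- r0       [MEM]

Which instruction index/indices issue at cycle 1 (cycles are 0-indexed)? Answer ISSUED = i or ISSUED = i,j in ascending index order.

ISSUED = 1

[0] i0  sll  -- RAW r6
[1] i1  bne  -- no-port BR/MUL
[2] i2  mul  -- RAW r7
[3] i3+i4  add/st  -- pair
[4] i5  st  -- no-port MEM/MEM
[5] i6+i7  st/mul  -- pair
[6] i8+i9  beq/ld  -- pair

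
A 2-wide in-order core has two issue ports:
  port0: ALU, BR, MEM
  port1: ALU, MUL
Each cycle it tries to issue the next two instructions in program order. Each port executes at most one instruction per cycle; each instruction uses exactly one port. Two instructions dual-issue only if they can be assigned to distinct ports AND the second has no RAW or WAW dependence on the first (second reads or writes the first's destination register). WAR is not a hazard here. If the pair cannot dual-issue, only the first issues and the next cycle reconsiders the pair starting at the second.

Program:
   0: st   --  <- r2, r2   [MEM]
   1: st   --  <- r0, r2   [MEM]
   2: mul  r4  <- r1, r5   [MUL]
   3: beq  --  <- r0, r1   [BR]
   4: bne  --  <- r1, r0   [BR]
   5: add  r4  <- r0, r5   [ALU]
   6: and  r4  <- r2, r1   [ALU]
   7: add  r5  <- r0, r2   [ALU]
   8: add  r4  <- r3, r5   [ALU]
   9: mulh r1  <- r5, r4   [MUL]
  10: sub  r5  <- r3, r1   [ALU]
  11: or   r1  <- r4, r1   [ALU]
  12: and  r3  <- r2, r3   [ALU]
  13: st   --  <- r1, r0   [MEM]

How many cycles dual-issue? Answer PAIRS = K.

  cy0 -> i0 (st.MEM) no-port MEM/MEM
  cy1 -> i1/i2 (st.MEM;mul.MUL) dual
  cy2 -> i3 (beq.BR) no-port BR/BR
  cy3 -> i4/i5 (bne.BR;add.ALU) dual
  cy4 -> i6/i7 (and.ALU;add.ALU) dual
  cy5 -> i8 (add.ALU) RAW r4
  cy6 -> i9 (mulh.MUL) RAW r1
  cy7 -> i10/i11 (sub.ALU;or.ALU) dual
  cy8 -> i12/i13 (and.ALU;st.MEM) dual

PAIRS = 5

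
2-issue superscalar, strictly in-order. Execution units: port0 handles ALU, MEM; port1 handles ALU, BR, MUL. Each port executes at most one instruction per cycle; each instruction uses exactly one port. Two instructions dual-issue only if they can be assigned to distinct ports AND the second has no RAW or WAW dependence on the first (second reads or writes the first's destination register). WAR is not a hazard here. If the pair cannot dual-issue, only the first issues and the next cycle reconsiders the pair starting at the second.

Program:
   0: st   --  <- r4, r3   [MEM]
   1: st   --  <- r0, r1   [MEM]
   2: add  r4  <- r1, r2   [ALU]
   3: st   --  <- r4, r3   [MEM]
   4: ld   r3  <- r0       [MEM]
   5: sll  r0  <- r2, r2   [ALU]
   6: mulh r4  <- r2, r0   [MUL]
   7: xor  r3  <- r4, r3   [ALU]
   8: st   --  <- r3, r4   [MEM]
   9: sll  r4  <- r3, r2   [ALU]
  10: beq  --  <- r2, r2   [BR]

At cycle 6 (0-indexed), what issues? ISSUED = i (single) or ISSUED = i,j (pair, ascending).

ISSUED = 8,9

#0 head=0: st i0 no-port MEM/MEM
#1 head=1: st+add i1,i2 2-wide
#2 head=3: st i3 no-port MEM/MEM
#3 head=4: ld+sll i4,i5 2-wide
#4 head=6: mulh i6 RAW r4
#5 head=7: xor i7 RAW r3
#6 head=8: st+sll i8,i9 2-wide
#7 head=10: beq i10 tail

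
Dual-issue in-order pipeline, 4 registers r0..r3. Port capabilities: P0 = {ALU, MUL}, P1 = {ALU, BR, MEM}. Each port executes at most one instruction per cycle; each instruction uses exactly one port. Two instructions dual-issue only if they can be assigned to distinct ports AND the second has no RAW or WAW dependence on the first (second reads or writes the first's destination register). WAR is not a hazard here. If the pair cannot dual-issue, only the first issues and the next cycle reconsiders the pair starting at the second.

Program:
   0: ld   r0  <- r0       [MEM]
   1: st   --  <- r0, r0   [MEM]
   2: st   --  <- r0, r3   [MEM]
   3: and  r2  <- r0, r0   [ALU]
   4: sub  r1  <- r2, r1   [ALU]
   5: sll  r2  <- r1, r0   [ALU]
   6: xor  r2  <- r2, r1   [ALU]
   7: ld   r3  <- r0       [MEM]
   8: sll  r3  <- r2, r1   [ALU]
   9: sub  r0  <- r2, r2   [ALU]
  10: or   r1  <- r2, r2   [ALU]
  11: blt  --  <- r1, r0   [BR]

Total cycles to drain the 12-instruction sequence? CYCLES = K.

CYCLES = 9

c0: i0 ld  no-port MEM/MEM
c1: i1 st  no-port MEM/MEM
c2: i2+i3 st and  2-wide
c3: i4 sub  RAW r1
c4: i5 sll  RAW+WAW r2
c5: i6+i7 xor ld  2-wide
c6: i8+i9 sll sub  2-wide
c7: i10 or  RAW r1
c8: i11 blt  tail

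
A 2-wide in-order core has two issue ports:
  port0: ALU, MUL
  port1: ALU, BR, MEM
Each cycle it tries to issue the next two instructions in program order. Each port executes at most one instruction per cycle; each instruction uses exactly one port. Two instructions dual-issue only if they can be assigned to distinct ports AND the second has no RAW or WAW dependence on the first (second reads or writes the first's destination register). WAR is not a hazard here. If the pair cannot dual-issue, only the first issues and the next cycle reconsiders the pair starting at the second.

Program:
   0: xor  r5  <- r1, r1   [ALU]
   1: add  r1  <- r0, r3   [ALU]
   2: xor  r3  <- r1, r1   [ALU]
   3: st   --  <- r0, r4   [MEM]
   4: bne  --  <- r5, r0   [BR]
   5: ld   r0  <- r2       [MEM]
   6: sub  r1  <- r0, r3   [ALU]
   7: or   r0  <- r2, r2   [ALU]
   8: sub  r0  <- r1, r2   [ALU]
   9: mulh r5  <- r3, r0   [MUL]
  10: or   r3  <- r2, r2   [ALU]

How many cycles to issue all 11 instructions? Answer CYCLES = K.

c0: i0/i1 xor.ALU/add.ALU  pair
c1: i2/i3 xor.ALU/st.MEM  pair
c2: i4 bne.BR  no-port BR/MEM
c3: i5 ld.MEM  RAW r0
c4: i6/i7 sub.ALU/or.ALU  pair
c5: i8 sub.ALU  RAW r0
c6: i9/i10 mulh.MUL/or.ALU  pair

CYCLES = 7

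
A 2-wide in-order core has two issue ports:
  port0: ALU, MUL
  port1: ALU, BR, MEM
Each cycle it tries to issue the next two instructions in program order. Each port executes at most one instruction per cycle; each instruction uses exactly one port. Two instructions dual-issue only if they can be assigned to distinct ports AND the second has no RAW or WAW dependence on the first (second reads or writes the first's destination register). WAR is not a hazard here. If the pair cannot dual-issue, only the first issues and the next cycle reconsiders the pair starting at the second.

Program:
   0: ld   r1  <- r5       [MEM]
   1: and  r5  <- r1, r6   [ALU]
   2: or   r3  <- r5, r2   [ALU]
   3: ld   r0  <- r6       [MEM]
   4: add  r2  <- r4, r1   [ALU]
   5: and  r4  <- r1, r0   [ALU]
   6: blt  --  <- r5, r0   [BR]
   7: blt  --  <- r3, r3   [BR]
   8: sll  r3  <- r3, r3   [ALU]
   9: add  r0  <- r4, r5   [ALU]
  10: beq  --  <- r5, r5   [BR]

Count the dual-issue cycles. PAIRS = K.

PAIRS = 4

c0: i0 ld.MEM  RAW r1
c1: i1 and.ALU  RAW r5
c2: i2,i3 or.ALU+ld.MEM  pair
c3: i4,i5 add.ALU+and.ALU  pair
c4: i6 blt.BR  no-port BR/BR
c5: i7,i8 blt.BR+sll.ALU  pair
c6: i9,i10 add.ALU+beq.BR  pair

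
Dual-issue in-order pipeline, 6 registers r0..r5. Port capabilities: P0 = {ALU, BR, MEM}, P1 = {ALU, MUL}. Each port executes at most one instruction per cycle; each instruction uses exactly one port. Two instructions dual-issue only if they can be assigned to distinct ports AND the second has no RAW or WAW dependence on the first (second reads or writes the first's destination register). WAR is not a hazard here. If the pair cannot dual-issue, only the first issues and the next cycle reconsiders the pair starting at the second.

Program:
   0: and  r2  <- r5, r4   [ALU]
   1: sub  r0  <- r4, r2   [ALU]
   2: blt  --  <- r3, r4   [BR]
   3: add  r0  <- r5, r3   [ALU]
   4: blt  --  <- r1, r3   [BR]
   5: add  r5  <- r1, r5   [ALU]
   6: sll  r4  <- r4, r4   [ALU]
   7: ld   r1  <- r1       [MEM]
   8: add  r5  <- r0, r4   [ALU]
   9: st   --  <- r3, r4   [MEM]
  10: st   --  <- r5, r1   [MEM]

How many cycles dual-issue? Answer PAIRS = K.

PAIRS = 4

[0] i0  and  -- RAW r2
[1] i1,i2  sub blt  -- pair
[2] i3,i4  add blt  -- pair
[3] i5,i6  add sll  -- pair
[4] i7,i8  ld add  -- pair
[5] i9  st  -- no-port MEM/MEM
[6] i10  st  -- tail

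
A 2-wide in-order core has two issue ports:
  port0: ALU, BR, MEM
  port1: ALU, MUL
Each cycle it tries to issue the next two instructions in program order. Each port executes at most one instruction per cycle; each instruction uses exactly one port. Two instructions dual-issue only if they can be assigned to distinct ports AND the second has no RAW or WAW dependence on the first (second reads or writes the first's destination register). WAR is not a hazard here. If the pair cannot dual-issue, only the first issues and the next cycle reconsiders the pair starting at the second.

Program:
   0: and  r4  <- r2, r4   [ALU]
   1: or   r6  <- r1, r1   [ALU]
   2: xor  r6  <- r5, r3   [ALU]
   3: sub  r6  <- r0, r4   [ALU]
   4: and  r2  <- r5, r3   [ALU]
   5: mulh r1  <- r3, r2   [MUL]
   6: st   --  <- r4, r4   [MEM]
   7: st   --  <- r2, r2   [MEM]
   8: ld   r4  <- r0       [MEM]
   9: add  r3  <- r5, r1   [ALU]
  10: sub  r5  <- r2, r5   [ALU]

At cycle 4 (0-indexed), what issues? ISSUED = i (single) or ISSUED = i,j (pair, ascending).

[0] i0&i1  and.ALU;or.ALU  -- pair
[1] i2  xor.ALU  -- WAW r6
[2] i3&i4  sub.ALU;and.ALU  -- pair
[3] i5&i6  mulh.MUL;st.MEM  -- pair
[4] i7  st.MEM  -- no-port MEM/MEM
[5] i8&i9  ld.MEM;add.ALU  -- pair
[6] i10  sub.ALU  -- tail

ISSUED = 7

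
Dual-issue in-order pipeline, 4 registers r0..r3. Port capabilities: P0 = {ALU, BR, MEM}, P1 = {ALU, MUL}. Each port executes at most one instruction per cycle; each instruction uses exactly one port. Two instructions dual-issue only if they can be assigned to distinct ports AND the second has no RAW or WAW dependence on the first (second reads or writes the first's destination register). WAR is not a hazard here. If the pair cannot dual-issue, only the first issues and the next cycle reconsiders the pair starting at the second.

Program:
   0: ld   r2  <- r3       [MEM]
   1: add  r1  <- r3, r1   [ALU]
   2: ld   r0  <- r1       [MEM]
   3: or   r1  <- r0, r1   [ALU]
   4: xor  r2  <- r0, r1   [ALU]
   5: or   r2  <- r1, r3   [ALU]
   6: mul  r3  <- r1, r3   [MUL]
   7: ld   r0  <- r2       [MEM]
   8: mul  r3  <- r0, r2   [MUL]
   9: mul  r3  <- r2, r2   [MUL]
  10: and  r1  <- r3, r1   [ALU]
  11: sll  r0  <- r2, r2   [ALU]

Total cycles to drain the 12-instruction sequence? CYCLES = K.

CYCLES = 9

  cy0 -> i0/i1 (ld.MEM+add.ALU) pair
  cy1 -> i2 (ld.MEM) RAW r0
  cy2 -> i3 (or.ALU) RAW r1
  cy3 -> i4 (xor.ALU) WAW r2
  cy4 -> i5/i6 (or.ALU+mul.MUL) pair
  cy5 -> i7 (ld.MEM) RAW r0
  cy6 -> i8 (mul.MUL) no-port MUL/MUL
  cy7 -> i9 (mul.MUL) RAW r3
  cy8 -> i10/i11 (and.ALU+sll.ALU) pair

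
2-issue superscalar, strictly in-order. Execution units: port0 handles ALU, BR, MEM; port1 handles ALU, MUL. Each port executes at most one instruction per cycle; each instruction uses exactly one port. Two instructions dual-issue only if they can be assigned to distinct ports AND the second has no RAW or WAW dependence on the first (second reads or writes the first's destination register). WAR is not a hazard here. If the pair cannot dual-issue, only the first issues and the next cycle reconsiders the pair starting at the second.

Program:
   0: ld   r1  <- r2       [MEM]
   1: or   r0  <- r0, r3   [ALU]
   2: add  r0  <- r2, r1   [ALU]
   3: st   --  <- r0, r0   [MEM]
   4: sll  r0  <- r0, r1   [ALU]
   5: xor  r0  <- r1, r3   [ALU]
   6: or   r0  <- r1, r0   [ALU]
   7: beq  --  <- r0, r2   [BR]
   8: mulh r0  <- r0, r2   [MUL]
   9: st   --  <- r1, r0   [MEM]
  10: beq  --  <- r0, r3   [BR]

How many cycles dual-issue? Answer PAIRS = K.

#0 head=0: ld.MEM;or.ALU i0+i1 pair
#1 head=2: add.ALU i2 RAW r0
#2 head=3: st.MEM;sll.ALU i3+i4 pair
#3 head=5: xor.ALU i5 RAW+WAW r0
#4 head=6: or.ALU i6 RAW r0
#5 head=7: beq.BR;mulh.MUL i7+i8 pair
#6 head=9: st.MEM i9 no-port MEM/BR
#7 head=10: beq.BR i10 tail

PAIRS = 3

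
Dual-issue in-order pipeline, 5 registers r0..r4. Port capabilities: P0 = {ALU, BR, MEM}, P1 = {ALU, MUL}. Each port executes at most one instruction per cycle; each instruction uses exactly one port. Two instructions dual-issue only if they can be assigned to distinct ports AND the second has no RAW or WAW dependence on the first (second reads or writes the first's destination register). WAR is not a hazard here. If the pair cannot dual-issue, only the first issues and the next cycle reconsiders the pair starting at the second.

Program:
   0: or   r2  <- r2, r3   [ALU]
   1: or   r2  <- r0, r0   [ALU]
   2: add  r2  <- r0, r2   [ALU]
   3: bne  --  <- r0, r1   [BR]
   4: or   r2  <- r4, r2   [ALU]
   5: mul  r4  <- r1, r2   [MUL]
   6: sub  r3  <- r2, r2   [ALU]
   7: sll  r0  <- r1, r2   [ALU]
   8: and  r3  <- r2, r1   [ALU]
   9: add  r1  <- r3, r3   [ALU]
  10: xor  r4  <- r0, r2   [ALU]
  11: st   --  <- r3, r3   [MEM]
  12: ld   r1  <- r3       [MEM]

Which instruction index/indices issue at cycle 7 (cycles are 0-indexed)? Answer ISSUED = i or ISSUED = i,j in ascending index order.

[0] i0  or  -- WAW r2
[1] i1  or  -- RAW+WAW r2
[2] i2/i3  add;bne  -- 2-wide
[3] i4  or  -- RAW r2
[4] i5/i6  mul;sub  -- 2-wide
[5] i7/i8  sll;and  -- 2-wide
[6] i9/i10  add;xor  -- 2-wide
[7] i11  st  -- no-port MEM/MEM
[8] i12  ld  -- tail

ISSUED = 11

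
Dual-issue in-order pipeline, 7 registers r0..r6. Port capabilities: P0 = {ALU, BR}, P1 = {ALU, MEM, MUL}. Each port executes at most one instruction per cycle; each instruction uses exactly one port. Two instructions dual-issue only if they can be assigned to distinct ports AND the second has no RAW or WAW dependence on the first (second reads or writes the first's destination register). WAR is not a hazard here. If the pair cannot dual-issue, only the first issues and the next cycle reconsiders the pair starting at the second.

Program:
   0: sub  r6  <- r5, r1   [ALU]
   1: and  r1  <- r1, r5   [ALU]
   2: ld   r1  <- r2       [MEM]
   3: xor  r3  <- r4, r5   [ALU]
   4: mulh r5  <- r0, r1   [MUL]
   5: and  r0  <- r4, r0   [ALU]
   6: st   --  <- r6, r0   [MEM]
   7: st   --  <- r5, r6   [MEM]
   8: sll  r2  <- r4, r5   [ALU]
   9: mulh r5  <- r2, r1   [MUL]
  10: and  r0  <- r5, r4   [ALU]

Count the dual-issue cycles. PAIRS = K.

PAIRS = 4

[0] i0/i1  sub.ALU;and.ALU  -- 2-wide
[1] i2/i3  ld.MEM;xor.ALU  -- 2-wide
[2] i4/i5  mulh.MUL;and.ALU  -- 2-wide
[3] i6  st.MEM  -- no-port MEM/MEM
[4] i7/i8  st.MEM;sll.ALU  -- 2-wide
[5] i9  mulh.MUL  -- RAW r5
[6] i10  and.ALU  -- tail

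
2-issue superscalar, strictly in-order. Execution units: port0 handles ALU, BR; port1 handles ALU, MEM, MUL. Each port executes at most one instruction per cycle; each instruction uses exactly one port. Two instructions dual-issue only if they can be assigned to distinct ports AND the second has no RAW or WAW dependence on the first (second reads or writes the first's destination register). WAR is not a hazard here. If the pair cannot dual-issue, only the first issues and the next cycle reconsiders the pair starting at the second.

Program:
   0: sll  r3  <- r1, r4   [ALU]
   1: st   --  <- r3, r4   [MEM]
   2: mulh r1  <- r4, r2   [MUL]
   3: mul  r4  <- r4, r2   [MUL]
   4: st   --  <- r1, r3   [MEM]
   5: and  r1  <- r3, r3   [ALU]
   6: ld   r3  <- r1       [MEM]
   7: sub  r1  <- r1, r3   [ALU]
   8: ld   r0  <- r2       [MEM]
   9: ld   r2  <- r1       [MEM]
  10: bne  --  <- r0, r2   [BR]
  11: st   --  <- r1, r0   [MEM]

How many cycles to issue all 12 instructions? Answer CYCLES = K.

CYCLES = 9

  cy0 -> i0 (sll.ALU) RAW r3
  cy1 -> i1 (st.MEM) no-port MEM/MUL
  cy2 -> i2 (mulh.MUL) no-port MUL/MUL
  cy3 -> i3 (mul.MUL) no-port MUL/MEM
  cy4 -> i4/i5 (st.MEM+and.ALU) 2-wide
  cy5 -> i6 (ld.MEM) RAW r3
  cy6 -> i7/i8 (sub.ALU+ld.MEM) 2-wide
  cy7 -> i9 (ld.MEM) RAW r2
  cy8 -> i10/i11 (bne.BR+st.MEM) 2-wide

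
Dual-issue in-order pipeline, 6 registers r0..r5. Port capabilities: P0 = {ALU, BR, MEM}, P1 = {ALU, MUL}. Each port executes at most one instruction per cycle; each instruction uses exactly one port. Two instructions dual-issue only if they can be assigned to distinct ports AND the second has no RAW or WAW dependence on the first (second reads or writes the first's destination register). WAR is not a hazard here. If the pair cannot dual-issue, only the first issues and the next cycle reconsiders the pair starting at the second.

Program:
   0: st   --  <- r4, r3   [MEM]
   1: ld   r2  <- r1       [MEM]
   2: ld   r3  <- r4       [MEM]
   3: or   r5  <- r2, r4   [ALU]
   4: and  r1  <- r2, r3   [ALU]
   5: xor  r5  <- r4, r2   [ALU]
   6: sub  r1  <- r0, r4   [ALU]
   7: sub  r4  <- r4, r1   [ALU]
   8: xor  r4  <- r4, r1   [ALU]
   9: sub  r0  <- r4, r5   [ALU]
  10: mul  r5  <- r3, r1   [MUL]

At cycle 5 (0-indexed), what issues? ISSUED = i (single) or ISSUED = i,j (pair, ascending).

ISSUED = 7

#0 head=0: st i0 no-port MEM/MEM
#1 head=1: ld i1 no-port MEM/MEM
#2 head=2: ld+or i2,i3 dual
#3 head=4: and+xor i4,i5 dual
#4 head=6: sub i6 RAW r1
#5 head=7: sub i7 RAW+WAW r4
#6 head=8: xor i8 RAW r4
#7 head=9: sub+mul i9,i10 dual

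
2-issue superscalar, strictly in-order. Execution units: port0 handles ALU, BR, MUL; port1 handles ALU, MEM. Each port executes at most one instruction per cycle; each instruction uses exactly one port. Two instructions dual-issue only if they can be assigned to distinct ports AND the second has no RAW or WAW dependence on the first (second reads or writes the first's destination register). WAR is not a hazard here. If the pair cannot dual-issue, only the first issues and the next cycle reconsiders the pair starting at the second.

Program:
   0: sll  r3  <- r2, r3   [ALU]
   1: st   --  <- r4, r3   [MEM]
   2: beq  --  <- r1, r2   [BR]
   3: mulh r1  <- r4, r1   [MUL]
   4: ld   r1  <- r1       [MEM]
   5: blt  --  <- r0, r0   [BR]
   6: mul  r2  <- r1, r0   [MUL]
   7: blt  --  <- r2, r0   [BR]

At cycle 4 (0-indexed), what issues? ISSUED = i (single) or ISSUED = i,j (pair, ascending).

  cy0 -> i0 (sll) RAW r3
  cy1 -> i1+i2 (st/beq) 2-wide
  cy2 -> i3 (mulh) RAW+WAW r1
  cy3 -> i4+i5 (ld/blt) 2-wide
  cy4 -> i6 (mul) no-port MUL/BR
  cy5 -> i7 (blt) tail

ISSUED = 6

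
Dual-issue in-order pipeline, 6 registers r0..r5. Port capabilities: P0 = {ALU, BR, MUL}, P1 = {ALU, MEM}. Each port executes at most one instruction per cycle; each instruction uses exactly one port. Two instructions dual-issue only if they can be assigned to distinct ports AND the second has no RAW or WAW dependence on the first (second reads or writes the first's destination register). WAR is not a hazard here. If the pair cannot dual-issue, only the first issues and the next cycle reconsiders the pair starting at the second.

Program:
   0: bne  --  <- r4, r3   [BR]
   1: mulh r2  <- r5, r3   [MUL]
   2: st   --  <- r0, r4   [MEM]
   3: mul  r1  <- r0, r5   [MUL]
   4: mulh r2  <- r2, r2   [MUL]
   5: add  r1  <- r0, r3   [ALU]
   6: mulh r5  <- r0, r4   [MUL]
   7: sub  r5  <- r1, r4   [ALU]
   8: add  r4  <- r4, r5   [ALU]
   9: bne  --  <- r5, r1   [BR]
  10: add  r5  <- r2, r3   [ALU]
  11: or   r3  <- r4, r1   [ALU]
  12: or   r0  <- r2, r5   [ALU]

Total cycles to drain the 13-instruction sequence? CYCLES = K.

CYCLES = 9

#0 head=0: bne i0 no-port BR/MUL
#1 head=1: mulh st i1&i2 pair
#2 head=3: mul i3 no-port MUL/MUL
#3 head=4: mulh add i4&i5 pair
#4 head=6: mulh i6 WAW r5
#5 head=7: sub i7 RAW r5
#6 head=8: add bne i8&i9 pair
#7 head=10: add or i10&i11 pair
#8 head=12: or i12 tail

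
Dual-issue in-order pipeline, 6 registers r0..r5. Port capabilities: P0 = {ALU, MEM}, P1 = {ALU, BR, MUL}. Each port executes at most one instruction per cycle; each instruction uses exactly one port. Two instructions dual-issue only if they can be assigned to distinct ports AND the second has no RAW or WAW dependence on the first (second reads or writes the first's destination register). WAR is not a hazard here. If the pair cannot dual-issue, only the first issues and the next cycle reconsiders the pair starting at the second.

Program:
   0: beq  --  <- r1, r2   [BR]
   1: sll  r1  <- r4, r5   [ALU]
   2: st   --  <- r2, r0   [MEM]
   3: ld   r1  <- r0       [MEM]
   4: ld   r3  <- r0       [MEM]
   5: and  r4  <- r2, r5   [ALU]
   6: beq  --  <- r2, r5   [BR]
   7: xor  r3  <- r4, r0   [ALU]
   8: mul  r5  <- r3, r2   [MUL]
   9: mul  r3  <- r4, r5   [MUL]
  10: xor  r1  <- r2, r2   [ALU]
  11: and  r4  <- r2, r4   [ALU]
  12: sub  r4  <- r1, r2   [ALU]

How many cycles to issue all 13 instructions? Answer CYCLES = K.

0. beq.BR sll.ALU @i0,i1  | dual
1. st.MEM @i2  | no-port MEM/MEM
2. ld.MEM @i3  | no-port MEM/MEM
3. ld.MEM and.ALU @i4,i5  | dual
4. beq.BR xor.ALU @i6,i7  | dual
5. mul.MUL @i8  | no-port MUL/MUL
6. mul.MUL xor.ALU @i9,i10  | dual
7. and.ALU @i11  | WAW r4
8. sub.ALU @i12  | tail

CYCLES = 9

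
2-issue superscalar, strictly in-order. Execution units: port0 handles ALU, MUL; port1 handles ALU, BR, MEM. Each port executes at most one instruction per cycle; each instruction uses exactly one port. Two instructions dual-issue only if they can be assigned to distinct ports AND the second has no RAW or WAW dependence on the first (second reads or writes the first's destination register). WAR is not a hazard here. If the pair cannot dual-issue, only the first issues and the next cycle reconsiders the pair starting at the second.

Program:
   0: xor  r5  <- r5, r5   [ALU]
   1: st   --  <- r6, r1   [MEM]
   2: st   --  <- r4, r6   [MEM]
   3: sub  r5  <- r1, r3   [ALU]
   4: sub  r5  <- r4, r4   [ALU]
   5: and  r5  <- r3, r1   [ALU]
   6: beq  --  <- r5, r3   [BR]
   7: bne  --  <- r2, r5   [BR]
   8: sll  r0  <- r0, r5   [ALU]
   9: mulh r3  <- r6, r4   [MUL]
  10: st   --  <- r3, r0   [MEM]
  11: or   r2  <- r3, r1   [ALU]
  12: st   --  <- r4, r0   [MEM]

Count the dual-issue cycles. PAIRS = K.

PAIRS = 4

0. xor.ALU st.MEM @i0+i1  | 2-wide
1. st.MEM sub.ALU @i2+i3  | 2-wide
2. sub.ALU @i4  | WAW r5
3. and.ALU @i5  | RAW r5
4. beq.BR @i6  | no-port BR/BR
5. bne.BR sll.ALU @i7+i8  | 2-wide
6. mulh.MUL @i9  | RAW r3
7. st.MEM or.ALU @i10+i11  | 2-wide
8. st.MEM @i12  | tail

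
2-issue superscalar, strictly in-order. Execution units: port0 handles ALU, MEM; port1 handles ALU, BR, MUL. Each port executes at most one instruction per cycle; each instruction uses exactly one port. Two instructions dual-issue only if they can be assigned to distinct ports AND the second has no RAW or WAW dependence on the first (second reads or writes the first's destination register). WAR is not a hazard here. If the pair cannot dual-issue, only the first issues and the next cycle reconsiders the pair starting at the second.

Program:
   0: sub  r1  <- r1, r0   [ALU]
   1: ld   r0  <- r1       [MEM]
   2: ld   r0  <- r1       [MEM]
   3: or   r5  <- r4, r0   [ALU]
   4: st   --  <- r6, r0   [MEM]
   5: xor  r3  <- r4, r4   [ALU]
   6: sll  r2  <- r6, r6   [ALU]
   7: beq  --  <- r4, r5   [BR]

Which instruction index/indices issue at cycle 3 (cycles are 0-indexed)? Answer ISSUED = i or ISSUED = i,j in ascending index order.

#0 head=0: sub i0 RAW r1
#1 head=1: ld i1 no-port MEM/MEM
#2 head=2: ld i2 RAW r0
#3 head=3: or;st i3/i4 dual
#4 head=5: xor;sll i5/i6 dual
#5 head=7: beq i7 tail

ISSUED = 3,4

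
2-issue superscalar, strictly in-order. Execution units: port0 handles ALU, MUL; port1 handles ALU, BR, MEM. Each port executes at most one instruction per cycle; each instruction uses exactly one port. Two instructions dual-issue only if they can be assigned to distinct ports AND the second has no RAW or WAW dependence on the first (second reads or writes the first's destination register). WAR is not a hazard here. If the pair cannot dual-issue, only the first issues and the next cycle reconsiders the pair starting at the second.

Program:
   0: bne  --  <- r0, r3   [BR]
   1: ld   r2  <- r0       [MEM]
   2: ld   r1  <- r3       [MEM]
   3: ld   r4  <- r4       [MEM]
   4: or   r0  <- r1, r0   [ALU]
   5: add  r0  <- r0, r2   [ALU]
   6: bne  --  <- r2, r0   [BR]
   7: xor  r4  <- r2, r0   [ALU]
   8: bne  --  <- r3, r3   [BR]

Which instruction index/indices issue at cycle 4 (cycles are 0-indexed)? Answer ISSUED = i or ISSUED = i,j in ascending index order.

ISSUED = 5

#0 head=0: bne i0 no-port BR/MEM
#1 head=1: ld i1 no-port MEM/MEM
#2 head=2: ld i2 no-port MEM/MEM
#3 head=3: ld+or i3/i4 2-wide
#4 head=5: add i5 RAW r0
#5 head=6: bne+xor i6/i7 2-wide
#6 head=8: bne i8 tail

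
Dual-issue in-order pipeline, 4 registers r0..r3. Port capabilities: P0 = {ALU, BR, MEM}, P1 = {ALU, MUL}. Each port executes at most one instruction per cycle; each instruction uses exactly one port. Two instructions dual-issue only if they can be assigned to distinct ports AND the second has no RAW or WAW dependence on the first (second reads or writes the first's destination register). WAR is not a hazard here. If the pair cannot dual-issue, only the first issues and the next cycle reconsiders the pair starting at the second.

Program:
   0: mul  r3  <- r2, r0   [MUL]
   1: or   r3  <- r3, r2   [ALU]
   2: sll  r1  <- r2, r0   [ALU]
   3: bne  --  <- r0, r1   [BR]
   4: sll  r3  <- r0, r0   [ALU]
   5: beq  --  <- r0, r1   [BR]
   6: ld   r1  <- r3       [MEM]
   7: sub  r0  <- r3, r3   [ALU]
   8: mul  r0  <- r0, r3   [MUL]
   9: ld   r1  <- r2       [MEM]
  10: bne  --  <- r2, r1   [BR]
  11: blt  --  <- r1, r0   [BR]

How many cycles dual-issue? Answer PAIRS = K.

PAIRS = 4

  cy0 -> i0 (mul.MUL) RAW+WAW r3
  cy1 -> i1&i2 (or.ALU+sll.ALU) pair
  cy2 -> i3&i4 (bne.BR+sll.ALU) pair
  cy3 -> i5 (beq.BR) no-port BR/MEM
  cy4 -> i6&i7 (ld.MEM+sub.ALU) pair
  cy5 -> i8&i9 (mul.MUL+ld.MEM) pair
  cy6 -> i10 (bne.BR) no-port BR/BR
  cy7 -> i11 (blt.BR) tail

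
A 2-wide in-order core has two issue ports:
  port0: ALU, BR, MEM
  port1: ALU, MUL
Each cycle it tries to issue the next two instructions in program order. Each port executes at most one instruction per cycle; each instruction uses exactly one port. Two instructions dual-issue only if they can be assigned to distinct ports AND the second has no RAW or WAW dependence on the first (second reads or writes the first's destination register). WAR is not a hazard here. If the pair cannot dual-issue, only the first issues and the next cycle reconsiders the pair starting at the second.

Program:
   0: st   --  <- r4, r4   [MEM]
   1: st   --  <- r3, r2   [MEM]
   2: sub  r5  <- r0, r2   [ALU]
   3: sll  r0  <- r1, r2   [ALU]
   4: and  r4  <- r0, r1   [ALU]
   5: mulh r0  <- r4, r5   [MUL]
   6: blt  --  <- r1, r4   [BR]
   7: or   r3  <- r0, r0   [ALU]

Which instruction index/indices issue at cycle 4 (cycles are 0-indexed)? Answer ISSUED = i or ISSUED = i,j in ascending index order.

ISSUED = 5,6

c0: i0 st  no-port MEM/MEM
c1: i1&i2 st/sub  pair
c2: i3 sll  RAW r0
c3: i4 and  RAW r4
c4: i5&i6 mulh/blt  pair
c5: i7 or  tail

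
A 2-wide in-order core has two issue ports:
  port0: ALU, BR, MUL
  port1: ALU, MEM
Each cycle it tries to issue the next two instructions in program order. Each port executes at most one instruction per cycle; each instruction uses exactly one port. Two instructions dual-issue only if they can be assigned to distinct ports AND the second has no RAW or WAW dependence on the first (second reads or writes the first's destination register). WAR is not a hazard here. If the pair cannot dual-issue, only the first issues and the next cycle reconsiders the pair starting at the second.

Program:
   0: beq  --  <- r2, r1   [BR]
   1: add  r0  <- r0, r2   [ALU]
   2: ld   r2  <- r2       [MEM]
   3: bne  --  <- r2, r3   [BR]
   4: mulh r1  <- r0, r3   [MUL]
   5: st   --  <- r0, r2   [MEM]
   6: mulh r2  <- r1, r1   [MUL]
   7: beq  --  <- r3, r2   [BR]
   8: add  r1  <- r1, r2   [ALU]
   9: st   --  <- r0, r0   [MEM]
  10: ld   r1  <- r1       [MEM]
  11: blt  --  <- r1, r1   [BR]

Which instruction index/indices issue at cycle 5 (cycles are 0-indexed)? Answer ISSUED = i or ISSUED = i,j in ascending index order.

ISSUED = 7,8

0. beq.BR/add.ALU @i0,i1  | 2-wide
1. ld.MEM @i2  | RAW r2
2. bne.BR @i3  | no-port BR/MUL
3. mulh.MUL/st.MEM @i4,i5  | 2-wide
4. mulh.MUL @i6  | no-port MUL/BR
5. beq.BR/add.ALU @i7,i8  | 2-wide
6. st.MEM @i9  | no-port MEM/MEM
7. ld.MEM @i10  | RAW r1
8. blt.BR @i11  | tail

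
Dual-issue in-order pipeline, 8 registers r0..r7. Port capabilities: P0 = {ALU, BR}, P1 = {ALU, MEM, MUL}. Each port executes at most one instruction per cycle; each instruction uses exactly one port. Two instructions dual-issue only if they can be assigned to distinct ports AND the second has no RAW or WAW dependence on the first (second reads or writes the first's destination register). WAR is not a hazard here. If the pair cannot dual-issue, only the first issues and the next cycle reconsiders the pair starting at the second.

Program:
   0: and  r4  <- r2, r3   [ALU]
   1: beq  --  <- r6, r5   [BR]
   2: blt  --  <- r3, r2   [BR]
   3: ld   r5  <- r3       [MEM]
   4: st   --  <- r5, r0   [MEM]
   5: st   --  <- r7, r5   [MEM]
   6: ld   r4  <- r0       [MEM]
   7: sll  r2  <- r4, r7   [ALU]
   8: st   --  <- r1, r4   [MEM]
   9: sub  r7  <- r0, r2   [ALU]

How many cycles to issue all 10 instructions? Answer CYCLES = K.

  cy0 -> i0+i1 (and+beq) dual
  cy1 -> i2+i3 (blt+ld) dual
  cy2 -> i4 (st) no-port MEM/MEM
  cy3 -> i5 (st) no-port MEM/MEM
  cy4 -> i6 (ld) RAW r4
  cy5 -> i7+i8 (sll+st) dual
  cy6 -> i9 (sub) tail

CYCLES = 7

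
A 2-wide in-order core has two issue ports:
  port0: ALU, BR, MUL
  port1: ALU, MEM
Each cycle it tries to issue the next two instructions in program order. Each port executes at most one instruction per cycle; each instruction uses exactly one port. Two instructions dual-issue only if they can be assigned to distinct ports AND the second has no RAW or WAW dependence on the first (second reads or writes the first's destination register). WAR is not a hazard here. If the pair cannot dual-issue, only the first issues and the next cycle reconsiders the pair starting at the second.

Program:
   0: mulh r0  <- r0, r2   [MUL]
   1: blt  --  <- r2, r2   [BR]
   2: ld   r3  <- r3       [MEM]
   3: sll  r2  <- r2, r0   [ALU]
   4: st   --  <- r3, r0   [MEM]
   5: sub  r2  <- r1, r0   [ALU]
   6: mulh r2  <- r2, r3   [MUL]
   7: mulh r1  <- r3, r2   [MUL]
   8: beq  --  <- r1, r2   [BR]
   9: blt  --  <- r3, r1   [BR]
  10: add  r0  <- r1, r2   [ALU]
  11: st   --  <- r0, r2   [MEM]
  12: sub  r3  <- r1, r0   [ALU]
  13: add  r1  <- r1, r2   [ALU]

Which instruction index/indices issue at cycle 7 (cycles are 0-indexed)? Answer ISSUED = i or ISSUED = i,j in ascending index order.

#0 head=0: mulh i0 no-port MUL/BR
#1 head=1: blt ld i1&i2 2-wide
#2 head=3: sll st i3&i4 2-wide
#3 head=5: sub i5 RAW+WAW r2
#4 head=6: mulh i6 no-port MUL/MUL
#5 head=7: mulh i7 no-port MUL/BR
#6 head=8: beq i8 no-port BR/BR
#7 head=9: blt add i9&i10 2-wide
#8 head=11: st sub i11&i12 2-wide
#9 head=13: add i13 tail

ISSUED = 9,10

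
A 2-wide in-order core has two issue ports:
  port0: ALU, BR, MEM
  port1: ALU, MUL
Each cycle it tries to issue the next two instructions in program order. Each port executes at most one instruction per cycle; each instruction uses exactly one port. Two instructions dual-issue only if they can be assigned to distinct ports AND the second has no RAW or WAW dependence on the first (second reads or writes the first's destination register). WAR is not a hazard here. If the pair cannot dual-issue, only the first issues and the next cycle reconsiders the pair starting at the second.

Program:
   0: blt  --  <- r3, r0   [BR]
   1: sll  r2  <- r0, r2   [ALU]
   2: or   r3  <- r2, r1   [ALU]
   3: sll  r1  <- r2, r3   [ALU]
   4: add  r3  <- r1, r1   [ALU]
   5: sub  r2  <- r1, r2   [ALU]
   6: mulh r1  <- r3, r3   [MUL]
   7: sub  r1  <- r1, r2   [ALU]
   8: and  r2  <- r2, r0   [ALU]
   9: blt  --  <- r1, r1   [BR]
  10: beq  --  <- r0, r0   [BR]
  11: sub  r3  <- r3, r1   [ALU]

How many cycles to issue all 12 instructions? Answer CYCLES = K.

  cy0 -> i0,i1 (blt.BR/sll.ALU) dual
  cy1 -> i2 (or.ALU) RAW r3
  cy2 -> i3 (sll.ALU) RAW r1
  cy3 -> i4,i5 (add.ALU/sub.ALU) dual
  cy4 -> i6 (mulh.MUL) RAW+WAW r1
  cy5 -> i7,i8 (sub.ALU/and.ALU) dual
  cy6 -> i9 (blt.BR) no-port BR/BR
  cy7 -> i10,i11 (beq.BR/sub.ALU) dual

CYCLES = 8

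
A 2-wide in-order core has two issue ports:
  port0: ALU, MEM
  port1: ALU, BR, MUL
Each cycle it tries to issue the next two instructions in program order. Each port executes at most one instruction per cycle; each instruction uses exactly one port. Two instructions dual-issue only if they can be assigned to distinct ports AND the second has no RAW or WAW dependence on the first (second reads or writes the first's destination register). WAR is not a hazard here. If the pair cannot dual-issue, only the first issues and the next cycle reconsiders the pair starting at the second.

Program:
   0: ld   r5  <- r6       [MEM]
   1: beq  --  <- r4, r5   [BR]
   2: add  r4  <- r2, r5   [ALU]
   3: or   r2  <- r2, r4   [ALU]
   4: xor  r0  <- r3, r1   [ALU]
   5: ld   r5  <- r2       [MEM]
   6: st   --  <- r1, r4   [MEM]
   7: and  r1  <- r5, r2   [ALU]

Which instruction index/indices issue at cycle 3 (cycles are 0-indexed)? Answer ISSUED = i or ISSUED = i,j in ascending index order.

ISSUED = 5

[0] i0  ld  -- RAW r5
[1] i1+i2  beq add  -- pair
[2] i3+i4  or xor  -- pair
[3] i5  ld  -- no-port MEM/MEM
[4] i6+i7  st and  -- pair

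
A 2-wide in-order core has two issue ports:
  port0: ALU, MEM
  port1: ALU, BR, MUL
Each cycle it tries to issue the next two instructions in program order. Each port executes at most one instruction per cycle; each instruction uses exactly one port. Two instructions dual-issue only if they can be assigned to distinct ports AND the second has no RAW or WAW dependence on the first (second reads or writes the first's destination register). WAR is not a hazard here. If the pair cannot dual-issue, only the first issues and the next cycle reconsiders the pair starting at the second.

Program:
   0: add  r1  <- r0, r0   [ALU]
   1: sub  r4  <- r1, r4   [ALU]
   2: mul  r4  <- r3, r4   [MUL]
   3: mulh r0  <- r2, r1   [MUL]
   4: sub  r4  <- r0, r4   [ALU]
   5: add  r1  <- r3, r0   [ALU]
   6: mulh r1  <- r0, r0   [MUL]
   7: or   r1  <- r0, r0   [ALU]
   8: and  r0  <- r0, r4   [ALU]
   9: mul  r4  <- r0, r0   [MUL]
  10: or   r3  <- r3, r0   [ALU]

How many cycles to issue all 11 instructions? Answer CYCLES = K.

CYCLES = 8

0. add.ALU @i0  | RAW r1
1. sub.ALU @i1  | RAW+WAW r4
2. mul.MUL @i2  | no-port MUL/MUL
3. mulh.MUL @i3  | RAW r0
4. sub.ALU+add.ALU @i4/i5  | 2-wide
5. mulh.MUL @i6  | WAW r1
6. or.ALU+and.ALU @i7/i8  | 2-wide
7. mul.MUL+or.ALU @i9/i10  | 2-wide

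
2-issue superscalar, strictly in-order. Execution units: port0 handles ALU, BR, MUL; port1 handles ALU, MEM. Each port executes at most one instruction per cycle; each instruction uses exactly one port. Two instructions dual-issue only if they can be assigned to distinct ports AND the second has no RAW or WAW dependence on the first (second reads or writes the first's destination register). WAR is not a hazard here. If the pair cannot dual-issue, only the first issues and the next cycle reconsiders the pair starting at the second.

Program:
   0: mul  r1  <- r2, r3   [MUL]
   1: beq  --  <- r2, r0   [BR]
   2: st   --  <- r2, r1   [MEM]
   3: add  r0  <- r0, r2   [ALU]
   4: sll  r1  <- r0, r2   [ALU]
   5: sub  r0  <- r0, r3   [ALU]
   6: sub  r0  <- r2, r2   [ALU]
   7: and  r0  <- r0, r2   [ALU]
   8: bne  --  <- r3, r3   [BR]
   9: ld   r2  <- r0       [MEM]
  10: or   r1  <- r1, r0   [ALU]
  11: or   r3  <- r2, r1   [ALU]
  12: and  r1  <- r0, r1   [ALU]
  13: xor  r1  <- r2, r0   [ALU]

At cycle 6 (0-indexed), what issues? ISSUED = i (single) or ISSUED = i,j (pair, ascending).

#0 head=0: mul i0 no-port MUL/BR
#1 head=1: beq st i1&i2 dual
#2 head=3: add i3 RAW r0
#3 head=4: sll sub i4&i5 dual
#4 head=6: sub i6 RAW+WAW r0
#5 head=7: and bne i7&i8 dual
#6 head=9: ld or i9&i10 dual
#7 head=11: or and i11&i12 dual
#8 head=13: xor i13 tail

ISSUED = 9,10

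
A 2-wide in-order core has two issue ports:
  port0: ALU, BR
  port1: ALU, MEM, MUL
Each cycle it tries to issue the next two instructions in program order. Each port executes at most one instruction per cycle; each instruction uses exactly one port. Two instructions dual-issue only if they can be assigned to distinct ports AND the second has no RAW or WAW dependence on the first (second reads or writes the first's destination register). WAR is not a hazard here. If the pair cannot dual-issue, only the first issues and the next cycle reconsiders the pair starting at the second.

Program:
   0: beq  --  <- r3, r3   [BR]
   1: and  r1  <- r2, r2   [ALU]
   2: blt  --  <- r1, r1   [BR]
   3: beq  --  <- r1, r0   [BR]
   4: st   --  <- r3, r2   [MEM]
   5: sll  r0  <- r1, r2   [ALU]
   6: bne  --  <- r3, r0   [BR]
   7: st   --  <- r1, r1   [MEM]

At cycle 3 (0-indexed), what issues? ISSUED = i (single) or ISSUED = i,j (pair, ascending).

c0: i0/i1 beq;and  dual
c1: i2 blt  no-port BR/BR
c2: i3/i4 beq;st  dual
c3: i5 sll  RAW r0
c4: i6/i7 bne;st  dual

ISSUED = 5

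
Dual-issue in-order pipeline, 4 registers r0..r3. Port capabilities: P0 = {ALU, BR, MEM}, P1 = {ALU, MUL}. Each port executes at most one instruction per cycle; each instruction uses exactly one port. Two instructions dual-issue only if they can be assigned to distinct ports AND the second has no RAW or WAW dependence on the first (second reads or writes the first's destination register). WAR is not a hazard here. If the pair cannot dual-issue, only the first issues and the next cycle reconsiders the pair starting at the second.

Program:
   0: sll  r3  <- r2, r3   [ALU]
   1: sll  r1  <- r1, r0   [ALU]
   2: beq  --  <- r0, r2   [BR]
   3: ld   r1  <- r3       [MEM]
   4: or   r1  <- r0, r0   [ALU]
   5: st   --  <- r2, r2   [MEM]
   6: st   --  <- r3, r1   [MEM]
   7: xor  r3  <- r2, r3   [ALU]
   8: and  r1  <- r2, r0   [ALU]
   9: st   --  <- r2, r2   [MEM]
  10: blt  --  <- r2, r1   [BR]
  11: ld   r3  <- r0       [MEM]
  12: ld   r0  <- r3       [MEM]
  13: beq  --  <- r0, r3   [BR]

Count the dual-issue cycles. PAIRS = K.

PAIRS = 4

0. sll.ALU/sll.ALU @i0&i1  | 2-wide
1. beq.BR @i2  | no-port BR/MEM
2. ld.MEM @i3  | WAW r1
3. or.ALU/st.MEM @i4&i5  | 2-wide
4. st.MEM/xor.ALU @i6&i7  | 2-wide
5. and.ALU/st.MEM @i8&i9  | 2-wide
6. blt.BR @i10  | no-port BR/MEM
7. ld.MEM @i11  | no-port MEM/MEM
8. ld.MEM @i12  | no-port MEM/BR
9. beq.BR @i13  | tail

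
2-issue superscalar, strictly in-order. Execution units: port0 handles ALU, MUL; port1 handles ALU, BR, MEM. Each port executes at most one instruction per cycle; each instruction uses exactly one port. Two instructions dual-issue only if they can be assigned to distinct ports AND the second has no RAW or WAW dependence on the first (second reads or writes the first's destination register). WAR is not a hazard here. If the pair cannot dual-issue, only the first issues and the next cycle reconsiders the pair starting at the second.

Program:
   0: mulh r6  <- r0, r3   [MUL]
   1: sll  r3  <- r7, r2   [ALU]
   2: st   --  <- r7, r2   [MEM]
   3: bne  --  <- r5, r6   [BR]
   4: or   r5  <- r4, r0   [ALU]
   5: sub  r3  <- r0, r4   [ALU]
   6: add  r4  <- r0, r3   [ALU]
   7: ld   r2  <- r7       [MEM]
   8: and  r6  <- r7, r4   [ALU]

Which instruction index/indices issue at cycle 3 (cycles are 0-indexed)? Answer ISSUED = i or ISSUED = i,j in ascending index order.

[0] i0&i1  mulh+sll  -- pair
[1] i2  st  -- no-port MEM/BR
[2] i3&i4  bne+or  -- pair
[3] i5  sub  -- RAW r3
[4] i6&i7  add+ld  -- pair
[5] i8  and  -- tail

ISSUED = 5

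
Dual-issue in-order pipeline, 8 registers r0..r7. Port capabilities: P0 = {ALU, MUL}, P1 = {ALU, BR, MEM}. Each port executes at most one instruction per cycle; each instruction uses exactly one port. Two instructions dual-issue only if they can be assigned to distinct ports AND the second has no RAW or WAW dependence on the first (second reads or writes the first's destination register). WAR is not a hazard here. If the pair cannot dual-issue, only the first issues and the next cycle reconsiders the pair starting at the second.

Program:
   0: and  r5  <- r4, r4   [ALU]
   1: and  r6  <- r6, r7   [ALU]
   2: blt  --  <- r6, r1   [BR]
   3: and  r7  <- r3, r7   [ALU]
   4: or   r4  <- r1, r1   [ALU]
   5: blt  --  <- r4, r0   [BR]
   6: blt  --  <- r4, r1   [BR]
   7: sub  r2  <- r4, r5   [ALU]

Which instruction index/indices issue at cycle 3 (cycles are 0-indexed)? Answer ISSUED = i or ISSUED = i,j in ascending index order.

#0 head=0: and;and i0,i1 dual
#1 head=2: blt;and i2,i3 dual
#2 head=4: or i4 RAW r4
#3 head=5: blt i5 no-port BR/BR
#4 head=6: blt;sub i6,i7 dual

ISSUED = 5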